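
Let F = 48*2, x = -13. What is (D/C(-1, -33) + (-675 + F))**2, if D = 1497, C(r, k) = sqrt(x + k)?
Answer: 13180077/46 + 866763*I*sqrt(46)/23 ≈ 2.8652e+5 + 2.5559e+5*I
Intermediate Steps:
C(r, k) = sqrt(-13 + k)
F = 96
(D/C(-1, -33) + (-675 + F))**2 = (1497/(sqrt(-13 - 33)) + (-675 + 96))**2 = (1497/(sqrt(-46)) - 579)**2 = (1497/((I*sqrt(46))) - 579)**2 = (1497*(-I*sqrt(46)/46) - 579)**2 = (-1497*I*sqrt(46)/46 - 579)**2 = (-579 - 1497*I*sqrt(46)/46)**2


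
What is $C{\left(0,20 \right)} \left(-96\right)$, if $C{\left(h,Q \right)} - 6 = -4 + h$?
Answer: $-192$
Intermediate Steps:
$C{\left(h,Q \right)} = 2 + h$ ($C{\left(h,Q \right)} = 6 + \left(-4 + h\right) = 2 + h$)
$C{\left(0,20 \right)} \left(-96\right) = \left(2 + 0\right) \left(-96\right) = 2 \left(-96\right) = -192$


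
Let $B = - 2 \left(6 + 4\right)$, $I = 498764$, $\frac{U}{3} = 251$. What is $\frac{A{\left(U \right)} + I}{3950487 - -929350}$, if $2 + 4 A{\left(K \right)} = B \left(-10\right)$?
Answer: $\frac{997627}{9759674} \approx 0.10222$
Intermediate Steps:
$U = 753$ ($U = 3 \cdot 251 = 753$)
$B = -20$ ($B = \left(-2\right) 10 = -20$)
$A{\left(K \right)} = \frac{99}{2}$ ($A{\left(K \right)} = - \frac{1}{2} + \frac{\left(-20\right) \left(-10\right)}{4} = - \frac{1}{2} + \frac{1}{4} \cdot 200 = - \frac{1}{2} + 50 = \frac{99}{2}$)
$\frac{A{\left(U \right)} + I}{3950487 - -929350} = \frac{\frac{99}{2} + 498764}{3950487 - -929350} = \frac{997627}{2 \left(3950487 + \left(-573675 + 1503025\right)\right)} = \frac{997627}{2 \left(3950487 + 929350\right)} = \frac{997627}{2 \cdot 4879837} = \frac{997627}{2} \cdot \frac{1}{4879837} = \frac{997627}{9759674}$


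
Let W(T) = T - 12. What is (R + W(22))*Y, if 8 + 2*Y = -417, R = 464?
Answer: -100725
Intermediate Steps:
W(T) = -12 + T
Y = -425/2 (Y = -4 + (½)*(-417) = -4 - 417/2 = -425/2 ≈ -212.50)
(R + W(22))*Y = (464 + (-12 + 22))*(-425/2) = (464 + 10)*(-425/2) = 474*(-425/2) = -100725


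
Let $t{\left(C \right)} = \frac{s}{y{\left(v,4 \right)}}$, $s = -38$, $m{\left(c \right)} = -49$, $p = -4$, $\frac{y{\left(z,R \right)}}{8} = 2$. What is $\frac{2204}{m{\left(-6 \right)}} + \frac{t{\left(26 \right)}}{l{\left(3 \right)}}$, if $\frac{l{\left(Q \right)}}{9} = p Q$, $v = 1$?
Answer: $- \frac{1903325}{42336} \approx -44.958$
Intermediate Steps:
$y{\left(z,R \right)} = 16$ ($y{\left(z,R \right)} = 8 \cdot 2 = 16$)
$l{\left(Q \right)} = - 36 Q$ ($l{\left(Q \right)} = 9 \left(- 4 Q\right) = - 36 Q$)
$t{\left(C \right)} = - \frac{19}{8}$ ($t{\left(C \right)} = - \frac{38}{16} = \left(-38\right) \frac{1}{16} = - \frac{19}{8}$)
$\frac{2204}{m{\left(-6 \right)}} + \frac{t{\left(26 \right)}}{l{\left(3 \right)}} = \frac{2204}{-49} - \frac{19}{8 \left(\left(-36\right) 3\right)} = 2204 \left(- \frac{1}{49}\right) - \frac{19}{8 \left(-108\right)} = - \frac{2204}{49} - - \frac{19}{864} = - \frac{2204}{49} + \frac{19}{864} = - \frac{1903325}{42336}$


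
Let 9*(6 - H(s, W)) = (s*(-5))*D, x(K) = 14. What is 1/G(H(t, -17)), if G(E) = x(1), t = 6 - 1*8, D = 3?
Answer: 1/14 ≈ 0.071429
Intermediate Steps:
t = -2 (t = 6 - 8 = -2)
H(s, W) = 6 + 5*s/3 (H(s, W) = 6 - s*(-5)*3/9 = 6 - (-5*s)*3/9 = 6 - (-5)*s/3 = 6 + 5*s/3)
G(E) = 14
1/G(H(t, -17)) = 1/14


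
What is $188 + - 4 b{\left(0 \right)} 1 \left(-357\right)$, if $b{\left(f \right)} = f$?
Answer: $188$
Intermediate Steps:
$188 + - 4 b{\left(0 \right)} 1 \left(-357\right) = 188 + - 4 \cdot 0 \cdot 1 \left(-357\right) = 188 + \left(-4\right) 0 \left(-357\right) = 188 + 0 \left(-357\right) = 188 + 0 = 188$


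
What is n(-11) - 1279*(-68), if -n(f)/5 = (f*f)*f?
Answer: 93627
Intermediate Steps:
n(f) = -5*f³ (n(f) = -5*f*f*f = -5*f²*f = -5*f³)
n(-11) - 1279*(-68) = -5*(-11)³ - 1279*(-68) = -5*(-1331) + 86972 = 6655 + 86972 = 93627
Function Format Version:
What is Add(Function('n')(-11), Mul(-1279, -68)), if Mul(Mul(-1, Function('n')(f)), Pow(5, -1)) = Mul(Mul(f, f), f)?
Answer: 93627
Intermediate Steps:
Function('n')(f) = Mul(-5, Pow(f, 3)) (Function('n')(f) = Mul(-5, Mul(Mul(f, f), f)) = Mul(-5, Mul(Pow(f, 2), f)) = Mul(-5, Pow(f, 3)))
Add(Function('n')(-11), Mul(-1279, -68)) = Add(Mul(-5, Pow(-11, 3)), Mul(-1279, -68)) = Add(Mul(-5, -1331), 86972) = Add(6655, 86972) = 93627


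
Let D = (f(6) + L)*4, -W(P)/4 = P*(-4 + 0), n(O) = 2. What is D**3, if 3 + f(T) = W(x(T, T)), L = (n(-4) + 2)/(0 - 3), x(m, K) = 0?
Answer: -140608/27 ≈ -5207.7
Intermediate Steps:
L = -4/3 (L = (2 + 2)/(0 - 3) = 4/(-3) = 4*(-1/3) = -4/3 ≈ -1.3333)
W(P) = 16*P (W(P) = -4*P*(-4 + 0) = -4*P*(-4) = -(-16)*P = 16*P)
f(T) = -3 (f(T) = -3 + 16*0 = -3 + 0 = -3)
D = -52/3 (D = (-3 - 4/3)*4 = -13/3*4 = -52/3 ≈ -17.333)
D**3 = (-52/3)**3 = -140608/27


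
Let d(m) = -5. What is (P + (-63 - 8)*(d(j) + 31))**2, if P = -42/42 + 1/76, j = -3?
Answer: 19704017641/5776 ≈ 3.4114e+6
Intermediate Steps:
P = -75/76 (P = -42*1/42 + 1*(1/76) = -1 + 1/76 = -75/76 ≈ -0.98684)
(P + (-63 - 8)*(d(j) + 31))**2 = (-75/76 + (-63 - 8)*(-5 + 31))**2 = (-75/76 - 71*26)**2 = (-75/76 - 1846)**2 = (-140371/76)**2 = 19704017641/5776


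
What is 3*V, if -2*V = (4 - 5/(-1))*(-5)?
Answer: 135/2 ≈ 67.500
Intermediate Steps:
V = 45/2 (V = -(4 - 5/(-1))*(-5)/2 = -(4 - 5*(-1))*(-5)/2 = -(4 + 5)*(-5)/2 = -9*(-5)/2 = -½*(-45) = 45/2 ≈ 22.500)
3*V = 3*(45/2) = 135/2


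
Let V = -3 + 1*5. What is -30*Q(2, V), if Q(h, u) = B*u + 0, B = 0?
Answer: 0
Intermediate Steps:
V = 2 (V = -3 + 5 = 2)
Q(h, u) = 0 (Q(h, u) = 0*u + 0 = 0 + 0 = 0)
-30*Q(2, V) = -30*0 = 0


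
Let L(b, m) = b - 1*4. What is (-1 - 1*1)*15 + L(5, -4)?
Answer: -29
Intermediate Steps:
L(b, m) = -4 + b (L(b, m) = b - 4 = -4 + b)
(-1 - 1*1)*15 + L(5, -4) = (-1 - 1*1)*15 + (-4 + 5) = (-1 - 1)*15 + 1 = -2*15 + 1 = -30 + 1 = -29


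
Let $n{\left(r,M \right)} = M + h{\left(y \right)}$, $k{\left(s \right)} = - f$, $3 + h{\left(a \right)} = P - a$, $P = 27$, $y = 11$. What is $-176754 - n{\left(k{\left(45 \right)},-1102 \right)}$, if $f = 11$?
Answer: $-175665$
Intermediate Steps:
$h{\left(a \right)} = 24 - a$ ($h{\left(a \right)} = -3 - \left(-27 + a\right) = 24 - a$)
$k{\left(s \right)} = -11$ ($k{\left(s \right)} = \left(-1\right) 11 = -11$)
$n{\left(r,M \right)} = 13 + M$ ($n{\left(r,M \right)} = M + \left(24 - 11\right) = M + 13 = 13 + M$)
$-176754 - n{\left(k{\left(45 \right)},-1102 \right)} = -176754 - \left(13 - 1102\right) = -176754 - -1089 = -176754 + 1089 = -175665$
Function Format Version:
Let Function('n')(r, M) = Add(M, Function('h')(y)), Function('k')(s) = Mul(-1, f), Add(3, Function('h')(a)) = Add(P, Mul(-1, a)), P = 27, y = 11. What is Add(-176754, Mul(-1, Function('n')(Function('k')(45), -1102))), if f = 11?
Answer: -175665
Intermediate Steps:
Function('h')(a) = Add(24, Mul(-1, a)) (Function('h')(a) = Add(-3, Add(27, Mul(-1, a))) = Add(24, Mul(-1, a)))
Function('k')(s) = -11 (Function('k')(s) = Mul(-1, 11) = -11)
Function('n')(r, M) = Add(13, M) (Function('n')(r, M) = Add(M, Add(24, Mul(-1, 11))) = Add(M, Add(24, -11)) = Add(M, 13) = Add(13, M))
Add(-176754, Mul(-1, Function('n')(Function('k')(45), -1102))) = Add(-176754, Mul(-1, Add(13, -1102))) = Add(-176754, Mul(-1, -1089)) = Add(-176754, 1089) = -175665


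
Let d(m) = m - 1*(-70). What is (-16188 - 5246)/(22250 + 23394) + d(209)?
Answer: 6356621/22822 ≈ 278.53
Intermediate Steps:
d(m) = 70 + m (d(m) = m + 70 = 70 + m)
(-16188 - 5246)/(22250 + 23394) + d(209) = (-16188 - 5246)/(22250 + 23394) + (70 + 209) = -21434/45644 + 279 = -21434*1/45644 + 279 = -10717/22822 + 279 = 6356621/22822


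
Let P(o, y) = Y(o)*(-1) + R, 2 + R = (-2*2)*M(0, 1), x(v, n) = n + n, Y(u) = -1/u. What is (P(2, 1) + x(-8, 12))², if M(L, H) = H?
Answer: 1369/4 ≈ 342.25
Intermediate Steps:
x(v, n) = 2*n
R = -6 (R = -2 - 2*2*1 = -2 - 4*1 = -2 - 4 = -6)
P(o, y) = -6 + 1/o (P(o, y) = -1/o*(-1) - 6 = 1/o - 6 = -6 + 1/o)
(P(2, 1) + x(-8, 12))² = ((-6 + 1/2) + 2*12)² = ((-6 + ½) + 24)² = (-11/2 + 24)² = (37/2)² = 1369/4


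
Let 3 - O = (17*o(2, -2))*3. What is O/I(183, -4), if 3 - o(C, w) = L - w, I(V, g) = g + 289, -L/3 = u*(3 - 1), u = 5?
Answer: -526/95 ≈ -5.5368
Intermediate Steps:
L = -30 (L = -15*(3 - 1) = -15*2 = -3*10 = -30)
I(V, g) = 289 + g
o(C, w) = 33 + w (o(C, w) = 3 - (-30 - w) = 3 + (30 + w) = 33 + w)
O = -1578 (O = 3 - 17*(33 - 2)*3 = 3 - 17*31*3 = 3 - 527*3 = 3 - 1*1581 = 3 - 1581 = -1578)
O/I(183, -4) = -1578/(289 - 4) = -1578/285 = -1578*1/285 = -526/95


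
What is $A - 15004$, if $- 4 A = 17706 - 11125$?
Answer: $- \frac{66597}{4} \approx -16649.0$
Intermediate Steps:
$A = - \frac{6581}{4}$ ($A = - \frac{17706 - 11125}{4} = \left(- \frac{1}{4}\right) 6581 = - \frac{6581}{4} \approx -1645.3$)
$A - 15004 = - \frac{6581}{4} - 15004 = - \frac{66597}{4}$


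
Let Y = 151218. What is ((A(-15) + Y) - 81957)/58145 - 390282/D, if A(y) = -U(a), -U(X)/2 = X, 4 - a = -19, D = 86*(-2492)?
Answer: 18773134337/6230585620 ≈ 3.0131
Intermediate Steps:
D = -214312
a = 23 (a = 4 - 1*(-19) = 4 + 19 = 23)
U(X) = -2*X
A(y) = 46 (A(y) = -(-2)*23 = -1*(-46) = 46)
((A(-15) + Y) - 81957)/58145 - 390282/D = ((46 + 151218) - 81957)/58145 - 390282/(-214312) = (151264 - 81957)*(1/58145) - 390282*(-1/214312) = 69307*(1/58145) + 195141/107156 = 69307/58145 + 195141/107156 = 18773134337/6230585620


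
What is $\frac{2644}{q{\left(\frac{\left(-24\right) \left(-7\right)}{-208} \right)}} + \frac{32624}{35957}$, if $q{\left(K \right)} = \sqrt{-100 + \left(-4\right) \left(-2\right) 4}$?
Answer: $\frac{32624}{35957} - \frac{1322 i \sqrt{17}}{17} \approx 0.90731 - 320.63 i$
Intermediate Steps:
$q{\left(K \right)} = 2 i \sqrt{17}$ ($q{\left(K \right)} = \sqrt{-100 + 8 \cdot 4} = \sqrt{-100 + 32} = \sqrt{-68} = 2 i \sqrt{17}$)
$\frac{2644}{q{\left(\frac{\left(-24\right) \left(-7\right)}{-208} \right)}} + \frac{32624}{35957} = \frac{2644}{2 i \sqrt{17}} + \frac{32624}{35957} = 2644 \left(- \frac{i \sqrt{17}}{34}\right) + 32624 \cdot \frac{1}{35957} = - \frac{1322 i \sqrt{17}}{17} + \frac{32624}{35957} = \frac{32624}{35957} - \frac{1322 i \sqrt{17}}{17}$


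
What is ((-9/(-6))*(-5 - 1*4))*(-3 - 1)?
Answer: 54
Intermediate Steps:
((-9/(-6))*(-5 - 1*4))*(-3 - 1) = ((-9*(-⅙))*(-5 - 4))*(-4) = ((3/2)*(-9))*(-4) = -27/2*(-4) = 54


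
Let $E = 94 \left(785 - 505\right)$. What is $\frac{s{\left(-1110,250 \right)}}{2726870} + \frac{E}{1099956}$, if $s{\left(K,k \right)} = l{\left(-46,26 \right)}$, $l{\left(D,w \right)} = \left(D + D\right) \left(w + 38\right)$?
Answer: $\frac{8161834684}{374929627215} \approx 0.021769$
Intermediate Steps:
$l{\left(D,w \right)} = 2 D \left(38 + w\right)$
$s{\left(K,k \right)} = -5888$ ($s{\left(K,k \right)} = 2 \left(-46\right) \left(38 + 26\right) = 2 \left(-46\right) 64 = -5888$)
$E = 26320$ ($E = 94 \cdot 280 = 26320$)
$\frac{s{\left(-1110,250 \right)}}{2726870} + \frac{E}{1099956} = - \frac{5888}{2726870} + \frac{26320}{1099956} = \left(-5888\right) \frac{1}{2726870} + 26320 \cdot \frac{1}{1099956} = - \frac{2944}{1363435} + \frac{6580}{274989} = \frac{8161834684}{374929627215}$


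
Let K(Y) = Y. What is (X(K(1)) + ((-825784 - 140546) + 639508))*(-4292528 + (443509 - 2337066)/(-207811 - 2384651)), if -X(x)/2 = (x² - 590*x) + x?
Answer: 1811929160503799917/1296231 ≈ 1.3978e+12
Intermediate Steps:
X(x) = -2*x² + 1178*x (X(x) = -2*((x² - 590*x) + x) = -2*(x² - 589*x) = -2*x² + 1178*x)
(X(K(1)) + ((-825784 - 140546) + 639508))*(-4292528 + (443509 - 2337066)/(-207811 - 2384651)) = (2*1*(589 - 1*1) + ((-825784 - 140546) + 639508))*(-4292528 + (443509 - 2337066)/(-207811 - 2384651)) = (2*1*(589 - 1) + (-966330 + 639508))*(-4292528 - 1893557/(-2592462)) = (2*1*588 - 326822)*(-4292528 - 1893557*(-1/2592462)) = (1176 - 326822)*(-4292528 + 1893557/2592462) = -325646*(-11128213830379/2592462) = 1811929160503799917/1296231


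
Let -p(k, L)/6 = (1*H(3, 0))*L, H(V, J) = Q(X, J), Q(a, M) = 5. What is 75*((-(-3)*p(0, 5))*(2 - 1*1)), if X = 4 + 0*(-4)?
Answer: -33750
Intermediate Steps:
X = 4 (X = 4 + 0 = 4)
H(V, J) = 5
p(k, L) = -30*L (p(k, L) = -6*1*5*L = -30*L)
75*((-(-3)*p(0, 5))*(2 - 1*1)) = 75*((-(-3)*(-30*5))*(2 - 1*1)) = 75*((-(-3)*(-150))*(2 - 1)) = 75*(-3*150*1) = 75*(-450*1) = 75*(-450) = -33750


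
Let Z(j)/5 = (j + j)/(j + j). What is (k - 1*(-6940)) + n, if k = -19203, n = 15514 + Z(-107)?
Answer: 3256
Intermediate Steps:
Z(j) = 5 (Z(j) = 5*((j + j)/(j + j)) = 5*((2*j)/((2*j))) = 5*((2*j)*(1/(2*j))) = 5*1 = 5)
n = 15519 (n = 15514 + 5 = 15519)
(k - 1*(-6940)) + n = (-19203 - 1*(-6940)) + 15519 = (-19203 + 6940) + 15519 = -12263 + 15519 = 3256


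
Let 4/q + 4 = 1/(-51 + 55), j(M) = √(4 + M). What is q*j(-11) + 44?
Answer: 44 - 16*I*√7/15 ≈ 44.0 - 2.8221*I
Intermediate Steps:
q = -16/15 (q = 4/(-4 + 1/(-51 + 55)) = 4/(-4 + 1/4) = 4/(-4 + ¼) = 4/(-15/4) = 4*(-4/15) = -16/15 ≈ -1.0667)
q*j(-11) + 44 = -16*√(4 - 11)/15 + 44 = -16*I*√7/15 + 44 = 44 - 16*I*√7/15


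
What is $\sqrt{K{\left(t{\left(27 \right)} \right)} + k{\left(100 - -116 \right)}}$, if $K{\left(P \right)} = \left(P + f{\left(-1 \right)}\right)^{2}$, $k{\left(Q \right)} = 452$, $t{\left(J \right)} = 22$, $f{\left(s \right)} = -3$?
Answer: $\sqrt{813} \approx 28.513$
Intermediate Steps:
$K{\left(P \right)} = \left(-3 + P\right)^{2}$ ($K{\left(P \right)} = \left(P - 3\right)^{2} = \left(-3 + P\right)^{2}$)
$\sqrt{K{\left(t{\left(27 \right)} \right)} + k{\left(100 - -116 \right)}} = \sqrt{\left(-3 + 22\right)^{2} + 452} = \sqrt{19^{2} + 452} = \sqrt{361 + 452} = \sqrt{813}$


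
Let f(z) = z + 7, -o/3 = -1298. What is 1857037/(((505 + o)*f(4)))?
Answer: 1857037/48389 ≈ 38.377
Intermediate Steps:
o = 3894 (o = -3*(-1298) = 3894)
f(z) = 7 + z
1857037/(((505 + o)*f(4))) = 1857037/(((505 + 3894)*(7 + 4))) = 1857037/((4399*11)) = 1857037/48389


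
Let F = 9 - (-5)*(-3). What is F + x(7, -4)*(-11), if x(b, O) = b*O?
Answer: 302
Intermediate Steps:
x(b, O) = O*b
F = -6 (F = 9 - 1*15 = 9 - 15 = -6)
F + x(7, -4)*(-11) = -6 - 4*7*(-11) = -6 - 28*(-11) = -6 + 308 = 302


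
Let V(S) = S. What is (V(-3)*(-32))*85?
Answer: 8160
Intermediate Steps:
(V(-3)*(-32))*85 = -3*(-32)*85 = 96*85 = 8160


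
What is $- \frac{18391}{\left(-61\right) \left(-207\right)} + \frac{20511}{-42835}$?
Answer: $- \frac{1046770882}{540877545} \approx -1.9353$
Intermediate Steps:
$- \frac{18391}{\left(-61\right) \left(-207\right)} + \frac{20511}{-42835} = - \frac{18391}{12627} + 20511 \left(- \frac{1}{42835}\right) = \left(-18391\right) \frac{1}{12627} - \frac{20511}{42835} = - \frac{18391}{12627} - \frac{20511}{42835} = - \frac{1046770882}{540877545}$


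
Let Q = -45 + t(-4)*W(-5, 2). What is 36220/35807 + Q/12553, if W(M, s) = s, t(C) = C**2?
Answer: 454204169/449485271 ≈ 1.0105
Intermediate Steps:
Q = -13 (Q = -45 + (-4)**2*2 = -45 + 16*2 = -45 + 32 = -13)
36220/35807 + Q/12553 = 36220/35807 - 13/12553 = 454204169/449485271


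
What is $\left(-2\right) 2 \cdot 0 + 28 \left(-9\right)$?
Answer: $-252$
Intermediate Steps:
$\left(-2\right) 2 \cdot 0 + 28 \left(-9\right) = \left(-4\right) 0 - 252 = 0 - 252 = -252$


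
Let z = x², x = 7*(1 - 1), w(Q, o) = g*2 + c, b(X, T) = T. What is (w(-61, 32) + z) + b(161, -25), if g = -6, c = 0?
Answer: -37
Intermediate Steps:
w(Q, o) = -12 (w(Q, o) = -6*2 + 0 = -12 + 0 = -12)
x = 0 (x = 7*0 = 0)
z = 0 (z = 0² = 0)
(w(-61, 32) + z) + b(161, -25) = (-12 + 0) - 25 = -12 - 25 = -37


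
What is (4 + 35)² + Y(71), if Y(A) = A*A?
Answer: 6562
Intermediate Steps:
Y(A) = A²
(4 + 35)² + Y(71) = (4 + 35)² + 71² = 39² + 5041 = 1521 + 5041 = 6562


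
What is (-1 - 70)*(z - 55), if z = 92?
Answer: -2627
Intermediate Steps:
(-1 - 70)*(z - 55) = (-1 - 70)*(92 - 55) = -71*37 = -2627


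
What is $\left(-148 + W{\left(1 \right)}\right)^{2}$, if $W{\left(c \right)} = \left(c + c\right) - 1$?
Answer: $21609$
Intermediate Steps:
$W{\left(c \right)} = -1 + 2 c$ ($W{\left(c \right)} = 2 c - 1 = -1 + 2 c$)
$\left(-148 + W{\left(1 \right)}\right)^{2} = \left(-148 + \left(-1 + 2 \cdot 1\right)\right)^{2} = \left(-148 + \left(-1 + 2\right)\right)^{2} = \left(-148 + 1\right)^{2} = \left(-147\right)^{2} = 21609$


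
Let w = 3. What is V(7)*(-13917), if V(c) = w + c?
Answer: -139170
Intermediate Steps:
V(c) = 3 + c
V(7)*(-13917) = (3 + 7)*(-13917) = 10*(-13917) = -139170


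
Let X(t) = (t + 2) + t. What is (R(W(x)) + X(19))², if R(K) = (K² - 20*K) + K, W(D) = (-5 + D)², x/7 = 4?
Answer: 72808228900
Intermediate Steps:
x = 28 (x = 7*4 = 28)
X(t) = 2 + 2*t (X(t) = (2 + t) + t = 2 + 2*t)
R(K) = K² - 19*K
(R(W(x)) + X(19))² = ((-5 + 28)²*(-19 + (-5 + 28)²) + (2 + 2*19))² = (23²*(-19 + 23²) + (2 + 38))² = (529*(-19 + 529) + 40)² = (529*510 + 40)² = (269790 + 40)² = 269830² = 72808228900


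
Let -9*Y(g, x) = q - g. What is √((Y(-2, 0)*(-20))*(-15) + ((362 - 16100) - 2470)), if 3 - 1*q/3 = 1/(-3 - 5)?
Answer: I*√669138/6 ≈ 136.33*I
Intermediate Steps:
q = 75/8 (q = 9 - 3/(-3 - 5) = 9 - 3/(-8) = 9 - 3*(-⅛) = 9 + 3/8 = 75/8 ≈ 9.3750)
Y(g, x) = -25/24 + g/9 (Y(g, x) = -(75/8 - g)/9 = -25/24 + g/9)
√((Y(-2, 0)*(-20))*(-15) + ((362 - 16100) - 2470)) = √(((-25/24 + (⅑)*(-2))*(-20))*(-15) + ((362 - 16100) - 2470)) = √(((-25/24 - 2/9)*(-20))*(-15) + (-15738 - 2470)) = √(-91/72*(-20)*(-15) - 18208) = √((455/18)*(-15) - 18208) = √(-2275/6 - 18208) = √(-111523/6) = I*√669138/6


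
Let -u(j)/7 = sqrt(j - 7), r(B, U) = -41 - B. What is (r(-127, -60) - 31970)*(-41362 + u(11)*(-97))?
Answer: 1275487536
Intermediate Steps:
u(j) = -7*sqrt(-7 + j) (u(j) = -7*sqrt(j - 7) = -7*sqrt(-7 + j))
(r(-127, -60) - 31970)*(-41362 + u(11)*(-97)) = ((-41 - 1*(-127)) - 31970)*(-41362 - 7*sqrt(-7 + 11)*(-97)) = ((-41 + 127) - 31970)*(-41362 - 7*sqrt(4)*(-97)) = (86 - 31970)*(-41362 - 7*2*(-97)) = -31884*(-41362 - 14*(-97)) = -31884*(-41362 + 1358) = -31884*(-40004) = 1275487536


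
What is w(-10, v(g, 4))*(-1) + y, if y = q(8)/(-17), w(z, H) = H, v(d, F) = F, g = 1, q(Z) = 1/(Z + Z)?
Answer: -1089/272 ≈ -4.0037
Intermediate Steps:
q(Z) = 1/(2*Z)
y = -1/272 (y = ((1/2)/8)/(-17) = ((1/2)*(1/8))*(-1/17) = (1/16)*(-1/17) = -1/272 ≈ -0.0036765)
w(-10, v(g, 4))*(-1) + y = 4*(-1) - 1/272 = -4 - 1/272 = -1089/272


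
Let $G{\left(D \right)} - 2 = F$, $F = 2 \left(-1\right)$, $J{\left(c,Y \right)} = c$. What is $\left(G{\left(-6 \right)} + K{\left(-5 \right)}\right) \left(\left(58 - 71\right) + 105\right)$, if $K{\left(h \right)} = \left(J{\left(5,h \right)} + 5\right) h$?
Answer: $-4600$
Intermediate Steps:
$F = -2$
$G{\left(D \right)} = 0$ ($G{\left(D \right)} = 2 - 2 = 0$)
$K{\left(h \right)} = 10 h$ ($K{\left(h \right)} = \left(5 + 5\right) h = 10 h$)
$\left(G{\left(-6 \right)} + K{\left(-5 \right)}\right) \left(\left(58 - 71\right) + 105\right) = \left(0 + 10 \left(-5\right)\right) \left(\left(58 - 71\right) + 105\right) = \left(0 - 50\right) \left(-13 + 105\right) = \left(-50\right) 92 = -4600$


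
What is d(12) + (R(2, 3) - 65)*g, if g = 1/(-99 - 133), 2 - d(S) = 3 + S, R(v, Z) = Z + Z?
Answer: -2957/232 ≈ -12.746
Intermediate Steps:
R(v, Z) = 2*Z
d(S) = -1 - S (d(S) = 2 - (3 + S) = 2 + (-3 - S) = -1 - S)
g = -1/232 (g = 1/(-232) = -1/232 ≈ -0.0043103)
d(12) + (R(2, 3) - 65)*g = (-1 - 1*12) + (2*3 - 65)*(-1/232) = (-1 - 12) + (6 - 65)*(-1/232) = -13 - 59*(-1/232) = -13 + 59/232 = -2957/232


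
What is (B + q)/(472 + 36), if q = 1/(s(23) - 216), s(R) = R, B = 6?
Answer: 1157/98044 ≈ 0.011801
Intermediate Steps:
q = -1/193 (q = 1/(23 - 216) = 1/(-193) = -1/193 ≈ -0.0051813)
(B + q)/(472 + 36) = (6 - 1/193)/(472 + 36) = (1157/193)/508 = (1157/193)*(1/508) = 1157/98044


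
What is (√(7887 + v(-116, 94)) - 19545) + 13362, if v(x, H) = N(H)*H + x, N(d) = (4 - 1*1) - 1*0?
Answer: -6183 + √8053 ≈ -6093.3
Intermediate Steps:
N(d) = 3 (N(d) = (4 - 1) + 0 = 3 + 0 = 3)
v(x, H) = x + 3*H (v(x, H) = 3*H + x = x + 3*H)
(√(7887 + v(-116, 94)) - 19545) + 13362 = (√(7887 + (-116 + 3*94)) - 19545) + 13362 = (√(7887 + (-116 + 282)) - 19545) + 13362 = (√(7887 + 166) - 19545) + 13362 = (√8053 - 19545) + 13362 = (-19545 + √8053) + 13362 = -6183 + √8053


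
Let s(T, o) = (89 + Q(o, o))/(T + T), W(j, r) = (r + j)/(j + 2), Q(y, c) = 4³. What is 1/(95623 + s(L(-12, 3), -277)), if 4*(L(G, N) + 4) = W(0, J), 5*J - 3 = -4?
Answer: 161/15392243 ≈ 1.0460e-5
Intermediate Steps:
J = -⅕ (J = ⅗ + (⅕)*(-4) = ⅗ - ⅘ = -⅕ ≈ -0.20000)
Q(y, c) = 64
W(j, r) = (j + r)/(2 + j)
L(G, N) = -161/40 (L(G, N) = -4 + ((0 - ⅕)/(2 + 0))/4 = -4 + (-⅕/2)/4 = -4 + ((½)*(-⅕))/4 = -4 + (¼)*(-⅒) = -4 - 1/40 = -161/40)
s(T, o) = 153/(2*T) (s(T, o) = (89 + 64)/(T + T) = 153/((2*T)) = 153*(1/(2*T)) = 153/(2*T))
1/(95623 + s(L(-12, 3), -277)) = 1/(95623 + 153/(2*(-161/40))) = 1/(95623 + (153/2)*(-40/161)) = 1/(95623 - 3060/161) = 1/(15392243/161) = 161/15392243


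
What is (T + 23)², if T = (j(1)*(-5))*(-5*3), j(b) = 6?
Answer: 223729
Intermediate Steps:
T = 450 (T = (6*(-5))*(-5*3) = -30*(-15) = 450)
(T + 23)² = (450 + 23)² = 473² = 223729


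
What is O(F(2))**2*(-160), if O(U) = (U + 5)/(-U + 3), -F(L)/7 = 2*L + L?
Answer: -43808/405 ≈ -108.17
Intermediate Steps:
F(L) = -21*L (F(L) = -7*(2*L + L) = -21*L)
O(U) = (5 + U)/(3 - U)
O(F(2))**2*(-160) = ((-5 - (-21)*2)/(-3 - 21*2))**2*(-160) = ((-5 - 1*(-42))/(-3 - 42))**2*(-160) = ((-5 + 42)/(-45))**2*(-160) = (-1/45*37)**2*(-160) = (-37/45)**2*(-160) = (1369/2025)*(-160) = -43808/405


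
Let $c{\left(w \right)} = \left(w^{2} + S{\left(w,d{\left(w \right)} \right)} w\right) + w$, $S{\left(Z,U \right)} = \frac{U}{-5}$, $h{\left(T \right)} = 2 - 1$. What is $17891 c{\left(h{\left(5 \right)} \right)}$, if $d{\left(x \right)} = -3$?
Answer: $\frac{232583}{5} \approx 46517.0$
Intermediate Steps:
$h{\left(T \right)} = 1$ ($h{\left(T \right)} = 2 - 1 = 1$)
$S{\left(Z,U \right)} = - \frac{U}{5}$ ($S{\left(Z,U \right)} = U \left(- \frac{1}{5}\right) = - \frac{U}{5}$)
$c{\left(w \right)} = w^{2} + \frac{8 w}{5}$ ($c{\left(w \right)} = \left(w^{2} + \left(- \frac{1}{5}\right) \left(-3\right) w\right) + w = \left(w^{2} + \frac{3 w}{5}\right) + w = w^{2} + \frac{8 w}{5}$)
$17891 c{\left(h{\left(5 \right)} \right)} = 17891 \cdot \frac{1}{5} \cdot 1 \left(8 + 5 \cdot 1\right) = 17891 \cdot \frac{1}{5} \cdot 1 \left(8 + 5\right) = 17891 \cdot \frac{1}{5} \cdot 1 \cdot 13 = 17891 \cdot \frac{13}{5} = \frac{232583}{5}$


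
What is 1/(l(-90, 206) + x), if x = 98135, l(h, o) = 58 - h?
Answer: 1/98283 ≈ 1.0175e-5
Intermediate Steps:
1/(l(-90, 206) + x) = 1/((58 - 1*(-90)) + 98135) = 1/((58 + 90) + 98135) = 1/(148 + 98135) = 1/98283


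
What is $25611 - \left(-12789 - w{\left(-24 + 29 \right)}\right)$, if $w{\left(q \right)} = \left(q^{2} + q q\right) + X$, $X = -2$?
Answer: $38448$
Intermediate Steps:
$w{\left(q \right)} = -2 + 2 q^{2}$ ($w{\left(q \right)} = \left(q^{2} + q q\right) - 2 = \left(q^{2} + q^{2}\right) - 2 = 2 q^{2} - 2 = -2 + 2 q^{2}$)
$25611 - \left(-12789 - w{\left(-24 + 29 \right)}\right) = 25611 - \left(-12789 - \left(-2 + 2 \left(-24 + 29\right)^{2}\right)\right) = 25611 - \left(-12789 - \left(-2 + 2 \cdot 5^{2}\right)\right) = 25611 - \left(-12789 - \left(-2 + 2 \cdot 25\right)\right) = 25611 - \left(-12789 - \left(-2 + 50\right)\right) = 25611 - \left(-12789 - 48\right) = 25611 - -12837 = 25611 + 12837 = 38448$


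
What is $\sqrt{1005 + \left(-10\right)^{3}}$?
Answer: $\sqrt{5} \approx 2.2361$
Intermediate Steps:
$\sqrt{1005 + \left(-10\right)^{3}} = \sqrt{1005 - 1000} = \sqrt{5}$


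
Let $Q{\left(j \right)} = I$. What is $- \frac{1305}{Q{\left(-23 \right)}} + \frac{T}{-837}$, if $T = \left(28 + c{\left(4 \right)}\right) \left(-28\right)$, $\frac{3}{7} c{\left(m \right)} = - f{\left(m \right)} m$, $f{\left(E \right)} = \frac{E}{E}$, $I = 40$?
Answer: $- \frac{642827}{20088} \approx -32.001$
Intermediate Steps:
$f{\left(E \right)} = 1$
$c{\left(m \right)} = - \frac{7 m}{3}$ ($c{\left(m \right)} = \frac{7 \left(-1\right) 1 m}{3} = \frac{7 \left(- m\right)}{3} = - \frac{7 m}{3}$)
$Q{\left(j \right)} = 40$
$T = - \frac{1568}{3}$ ($T = \left(28 - \frac{28}{3}\right) \left(-28\right) = \frac{56}{3} \left(-28\right) = - \frac{1568}{3} \approx -522.67$)
$- \frac{1305}{Q{\left(-23 \right)}} + \frac{T}{-837} = - \frac{1305}{40} - \frac{1568}{3 \left(-837\right)} = \left(-1305\right) \frac{1}{40} - - \frac{1568}{2511} = - \frac{261}{8} + \frac{1568}{2511} = - \frac{642827}{20088}$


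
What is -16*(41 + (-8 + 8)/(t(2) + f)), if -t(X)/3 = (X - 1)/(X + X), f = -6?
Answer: -656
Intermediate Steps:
t(X) = -3*(-1 + X)/(2*X) (t(X) = -3*(X - 1)/(X + X) = -3*(-1 + X)/(2*X))
-16*(41 + (-8 + 8)/(t(2) + f)) = -16*(41 + (-8 + 8)/((3/2)*(1 - 1*2)/2 - 6)) = -16*(41 + 0/((3/2)*(½)*(1 - 2) - 6)) = -16*(41 + 0/((3/2)*(½)*(-1) - 6)) = -16*(41 + 0/(-¾ - 6)) = -16*(41 + 0/(-27/4)) = -16*(41 + 0*(-4/27)) = -16*(41 + 0) = -16*41 = -656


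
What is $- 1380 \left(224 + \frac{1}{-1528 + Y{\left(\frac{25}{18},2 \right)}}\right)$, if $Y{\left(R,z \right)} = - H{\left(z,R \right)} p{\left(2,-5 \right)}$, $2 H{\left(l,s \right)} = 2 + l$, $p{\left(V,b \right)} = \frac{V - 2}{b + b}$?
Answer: $- \frac{118083495}{382} \approx -3.0912 \cdot 10^{5}$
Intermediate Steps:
$p{\left(V,b \right)} = \frac{-2 + V}{2 b}$
$H{\left(l,s \right)} = 1 + \frac{l}{2}$ ($H{\left(l,s \right)} = \frac{2 + l}{2} = 1 + \frac{l}{2}$)
$Y{\left(R,z \right)} = 0$ ($Y{\left(R,z \right)} = - (1 + \frac{z}{2}) \frac{-2 + 2}{2 \left(-5\right)} = \left(-1 - \frac{z}{2}\right) \frac{1}{2} \left(- \frac{1}{5}\right) 0 = \left(-1 - \frac{z}{2}\right) 0 = 0$)
$- 1380 \left(224 + \frac{1}{-1528 + Y{\left(\frac{25}{18},2 \right)}}\right) = - 1380 \left(224 + \frac{1}{-1528 + 0}\right) = - 1380 \left(224 + \frac{1}{-1528}\right) = - 1380 \left(224 - \frac{1}{1528}\right) = \left(-1380\right) \frac{342271}{1528} = - \frac{118083495}{382}$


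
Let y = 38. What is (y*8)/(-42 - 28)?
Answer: -152/35 ≈ -4.3429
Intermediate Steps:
(y*8)/(-42 - 28) = (38*8)/(-42 - 28) = 304/(-70) = 304*(-1/70) = -152/35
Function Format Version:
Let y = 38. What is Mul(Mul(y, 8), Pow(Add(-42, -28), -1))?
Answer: Rational(-152, 35) ≈ -4.3429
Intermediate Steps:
Mul(Mul(y, 8), Pow(Add(-42, -28), -1)) = Mul(Mul(38, 8), Pow(Add(-42, -28), -1)) = Mul(304, Pow(-70, -1)) = Mul(304, Rational(-1, 70)) = Rational(-152, 35)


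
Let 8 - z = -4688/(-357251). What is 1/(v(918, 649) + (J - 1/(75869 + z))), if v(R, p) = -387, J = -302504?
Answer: -27107129439/8210505543265400 ≈ -3.3015e-6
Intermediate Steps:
z = 2853320/357251 (z = 8 - (-4688)/(-357251) = 8 - (-4688)*(-1)/357251 = 8 - 1*4688/357251 = 8 - 4688/357251 = 2853320/357251 ≈ 7.9869)
1/(v(918, 649) + (J - 1/(75869 + z))) = 1/(-387 + (-302504 - 1/(75869 + 2853320/357251))) = 1/(-387 + (-302504 - 1/27107129439/357251)) = 1/(-387 + (-302504 - 1*357251/27107129439)) = 1/(-387 + (-302504 - 357251/27107129439)) = 1/(-387 - 8200015084172507/27107129439) = 1/(-8210505543265400/27107129439) = -27107129439/8210505543265400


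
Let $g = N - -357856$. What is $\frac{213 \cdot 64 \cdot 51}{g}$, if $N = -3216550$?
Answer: $- \frac{115872}{476449} \approx -0.2432$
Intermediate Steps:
$g = -2858694$ ($g = -3216550 - -357856 = -3216550 + 357856 = -2858694$)
$\frac{213 \cdot 64 \cdot 51}{g} = \frac{213 \cdot 64 \cdot 51}{-2858694} = 13632 \cdot 51 \left(- \frac{1}{2858694}\right) = 695232 \left(- \frac{1}{2858694}\right) = - \frac{115872}{476449}$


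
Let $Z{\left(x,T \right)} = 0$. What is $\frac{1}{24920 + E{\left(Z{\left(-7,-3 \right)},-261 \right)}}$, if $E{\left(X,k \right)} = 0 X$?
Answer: $\frac{1}{24920} \approx 4.0128 \cdot 10^{-5}$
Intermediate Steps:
$E{\left(X,k \right)} = 0$
$\frac{1}{24920 + E{\left(Z{\left(-7,-3 \right)},-261 \right)}} = \frac{1}{24920 + 0} = \frac{1}{24920}$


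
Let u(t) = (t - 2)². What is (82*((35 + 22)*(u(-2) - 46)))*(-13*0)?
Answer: 0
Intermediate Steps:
u(t) = (-2 + t)²
(82*((35 + 22)*(u(-2) - 46)))*(-13*0) = (82*((35 + 22)*((-2 - 2)² - 46)))*(-13*0) = (82*(57*((-4)² - 46)))*0 = (82*(57*(16 - 46)))*0 = (82*(57*(-30)))*0 = (82*(-1710))*0 = -140220*0 = 0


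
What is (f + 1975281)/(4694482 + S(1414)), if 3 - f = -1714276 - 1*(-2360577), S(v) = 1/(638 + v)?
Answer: 2727073116/9633077065 ≈ 0.28309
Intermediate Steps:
f = -646298 (f = 3 - (-1714276 - 1*(-2360577)) = 3 - (-1714276 + 2360577) = 3 - 1*646301 = 3 - 646301 = -646298)
(f + 1975281)/(4694482 + S(1414)) = (-646298 + 1975281)/(4694482 + 1/(638 + 1414)) = 1328983/(4694482 + 1/2052) = 1328983/(9633077065/2052) = 1328983*(2052/9633077065) = 2727073116/9633077065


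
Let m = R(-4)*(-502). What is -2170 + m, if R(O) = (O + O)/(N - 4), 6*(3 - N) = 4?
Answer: -22898/5 ≈ -4579.6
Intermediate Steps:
N = 7/3 (N = 3 - ⅙*4 = 3 - ⅔ = 7/3 ≈ 2.3333)
R(O) = -6*O/5 (R(O) = (O + O)/(7/3 - 4) = (2*O)/(-5/3) = (2*O)*(-⅗) = -6*O/5)
m = -12048/5 (m = -6/5*(-4)*(-502) = (24/5)*(-502) = -12048/5 ≈ -2409.6)
-2170 + m = -2170 - 12048/5 = -22898/5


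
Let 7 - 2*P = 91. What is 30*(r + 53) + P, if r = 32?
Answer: 2508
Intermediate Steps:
P = -42 (P = 7/2 - ½*91 = 7/2 - 91/2 = -42)
30*(r + 53) + P = 30*(32 + 53) - 42 = 30*85 - 42 = 2550 - 42 = 2508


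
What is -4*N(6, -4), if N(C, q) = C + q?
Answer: -8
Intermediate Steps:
-4*N(6, -4) = -4*(6 - 4) = -4*2 = -8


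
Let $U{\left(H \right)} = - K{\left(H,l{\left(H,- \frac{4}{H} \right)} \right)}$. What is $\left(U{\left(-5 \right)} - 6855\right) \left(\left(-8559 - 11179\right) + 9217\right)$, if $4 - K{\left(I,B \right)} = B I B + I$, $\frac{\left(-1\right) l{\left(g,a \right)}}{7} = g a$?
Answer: $113458464$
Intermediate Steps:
$l{\left(g,a \right)} = - 7 a g$ ($l{\left(g,a \right)} = - 7 g a = - 7 a g$)
$K{\left(I,B \right)} = 4 - I - I B^{2}$ ($K{\left(I,B \right)} = 4 - \left(B I B + I\right) = 4 - \left(I B^{2} + I\right) = 4 - \left(I + I B^{2}\right) = 4 - I - I B^{2}$)
$U{\left(H \right)} = -4 + 785 H$ ($U{\left(H \right)} = - (4 - H - H \left(- 7 \left(- \frac{4}{H}\right) H\right)^{2}) = - (4 - H - H 28^{2}) = - (4 - H - H 784) = - (4 - H - 784 H) = - (4 - 785 H) = -4 + 785 H$)
$\left(U{\left(-5 \right)} - 6855\right) \left(\left(-8559 - 11179\right) + 9217\right) = \left(\left(-4 + 785 \left(-5\right)\right) - 6855\right) \left(\left(-8559 - 11179\right) + 9217\right) = \left(\left(-4 - 3925\right) - 6855\right) \left(\left(-8559 - 11179\right) + 9217\right) = \left(-3929 - 6855\right) \left(-19738 + 9217\right) = \left(-10784\right) \left(-10521\right) = 113458464$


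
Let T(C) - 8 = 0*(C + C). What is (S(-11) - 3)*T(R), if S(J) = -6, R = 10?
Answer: -72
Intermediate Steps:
T(C) = 8 (T(C) = 8 + 0*(C + C) = 8 + 0*(2*C) = 8 + 0 = 8)
(S(-11) - 3)*T(R) = (-6 - 3)*8 = -9*8 = -72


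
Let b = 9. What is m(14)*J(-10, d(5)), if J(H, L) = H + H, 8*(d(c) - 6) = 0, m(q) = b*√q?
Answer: -180*√14 ≈ -673.50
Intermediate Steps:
m(q) = 9*√q
d(c) = 6 (d(c) = 6 + (⅛)*0 = 6 + 0 = 6)
J(H, L) = 2*H
m(14)*J(-10, d(5)) = (9*√14)*(2*(-10)) = (9*√14)*(-20) = -180*√14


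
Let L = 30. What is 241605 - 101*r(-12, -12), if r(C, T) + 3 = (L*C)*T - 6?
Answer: -193806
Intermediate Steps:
r(C, T) = -9 + 30*C*T (r(C, T) = -3 + ((30*C)*T - 6) = -3 + (30*C*T - 6) = -3 + (-6 + 30*C*T) = -9 + 30*C*T)
241605 - 101*r(-12, -12) = 241605 - 101*(-9 + 30*(-12)*(-12)) = 241605 - 101*(-9 + 4320) = 241605 - 101*4311 = 241605 - 435411 = -193806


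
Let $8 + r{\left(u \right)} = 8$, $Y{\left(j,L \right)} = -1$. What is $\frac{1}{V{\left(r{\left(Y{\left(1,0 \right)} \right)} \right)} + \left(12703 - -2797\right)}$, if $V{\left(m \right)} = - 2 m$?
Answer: $\frac{1}{15500} \approx 6.4516 \cdot 10^{-5}$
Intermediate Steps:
$r{\left(u \right)} = 0$ ($r{\left(u \right)} = -8 + 8 = 0$)
$\frac{1}{V{\left(r{\left(Y{\left(1,0 \right)} \right)} \right)} + \left(12703 - -2797\right)} = \frac{1}{\left(-2\right) 0 + \left(12703 - -2797\right)} = \frac{1}{0 + \left(12703 + 2797\right)} = \frac{1}{0 + 15500} = \frac{1}{15500}$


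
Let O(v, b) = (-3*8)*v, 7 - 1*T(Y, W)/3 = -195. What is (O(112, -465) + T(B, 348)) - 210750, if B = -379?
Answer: -212832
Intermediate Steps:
T(Y, W) = 606 (T(Y, W) = 21 - 3*(-195) = 21 + 585 = 606)
O(v, b) = -24*v
(O(112, -465) + T(B, 348)) - 210750 = (-24*112 + 606) - 210750 = (-2688 + 606) - 210750 = -2082 - 210750 = -212832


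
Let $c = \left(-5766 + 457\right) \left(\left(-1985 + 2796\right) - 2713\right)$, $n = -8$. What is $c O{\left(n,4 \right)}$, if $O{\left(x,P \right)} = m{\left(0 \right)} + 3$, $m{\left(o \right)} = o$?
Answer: $30293154$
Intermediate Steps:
$O{\left(x,P \right)} = 3$ ($O{\left(x,P \right)} = 0 + 3 = 3$)
$c = 10097718$ ($c = - 5309 \left(811 - 2713\right) = \left(-5309\right) \left(-1902\right) = 10097718$)
$c O{\left(n,4 \right)} = 10097718 \cdot 3 = 30293154$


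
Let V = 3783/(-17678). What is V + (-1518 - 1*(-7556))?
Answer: 106735981/17678 ≈ 6037.8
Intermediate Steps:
V = -3783/17678 (V = 3783*(-1/17678) = -3783/17678 ≈ -0.21399)
V + (-1518 - 1*(-7556)) = -3783/17678 + (-1518 - 1*(-7556)) = -3783/17678 + (-1518 + 7556) = -3783/17678 + 6038 = 106735981/17678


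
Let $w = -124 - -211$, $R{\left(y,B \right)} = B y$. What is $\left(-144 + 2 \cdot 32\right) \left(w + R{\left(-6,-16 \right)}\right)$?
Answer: $-14640$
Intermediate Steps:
$w = 87$ ($w = -124 + 211 = 87$)
$\left(-144 + 2 \cdot 32\right) \left(w + R{\left(-6,-16 \right)}\right) = \left(-144 + 2 \cdot 32\right) \left(87 - -96\right) = \left(-144 + 64\right) \left(87 + 96\right) = \left(-80\right) 183 = -14640$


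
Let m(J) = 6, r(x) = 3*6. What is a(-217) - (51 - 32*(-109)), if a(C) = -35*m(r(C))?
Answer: -3749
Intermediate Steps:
r(x) = 18
a(C) = -210 (a(C) = -35*6 = -210)
a(-217) - (51 - 32*(-109)) = -210 - (51 - 32*(-109)) = -210 - (51 + 3488) = -210 - 1*3539 = -210 - 3539 = -3749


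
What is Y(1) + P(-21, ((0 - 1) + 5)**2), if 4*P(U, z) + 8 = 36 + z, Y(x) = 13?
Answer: 24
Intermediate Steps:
P(U, z) = 7 + z/4 (P(U, z) = -2 + (36 + z)/4 = -2 + (9 + z/4) = 7 + z/4)
Y(1) + P(-21, ((0 - 1) + 5)**2) = 13 + (7 + ((0 - 1) + 5)**2/4) = 13 + (7 + (-1 + 5)**2/4) = 13 + (7 + (1/4)*4**2) = 13 + (7 + (1/4)*16) = 13 + (7 + 4) = 13 + 11 = 24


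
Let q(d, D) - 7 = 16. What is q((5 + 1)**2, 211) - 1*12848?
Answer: -12825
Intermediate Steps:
q(d, D) = 23 (q(d, D) = 7 + 16 = 23)
q((5 + 1)**2, 211) - 1*12848 = 23 - 1*12848 = 23 - 12848 = -12825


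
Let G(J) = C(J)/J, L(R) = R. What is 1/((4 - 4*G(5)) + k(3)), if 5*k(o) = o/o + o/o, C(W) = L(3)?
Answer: 1/2 ≈ 0.50000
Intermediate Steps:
C(W) = 3
k(o) = 2/5 (k(o) = (o/o + o/o)/5 = (1 + 1)/5 = (1/5)*2 = 2/5)
G(J) = 3/J
1/((4 - 4*G(5)) + k(3)) = 1/((4 - 12/5) + 2/5) = 1/(8/5 + 2/5) = 1/2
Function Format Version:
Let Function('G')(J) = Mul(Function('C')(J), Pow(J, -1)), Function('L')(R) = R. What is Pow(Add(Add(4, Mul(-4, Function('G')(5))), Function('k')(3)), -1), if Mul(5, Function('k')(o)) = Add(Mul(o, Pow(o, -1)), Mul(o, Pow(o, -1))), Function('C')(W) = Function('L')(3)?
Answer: Rational(1, 2) ≈ 0.50000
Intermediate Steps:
Function('C')(W) = 3
Function('k')(o) = Rational(2, 5) (Function('k')(o) = Mul(Rational(1, 5), Add(Mul(o, Pow(o, -1)), Mul(o, Pow(o, -1)))) = Mul(Rational(1, 5), Add(1, 1)) = Mul(Rational(1, 5), 2) = Rational(2, 5))
Function('G')(J) = Mul(3, Pow(J, -1))
Pow(Add(Add(4, Mul(-4, Function('G')(5))), Function('k')(3)), -1) = Pow(Add(Add(4, Mul(-4, Mul(3, Pow(5, -1)))), Rational(2, 5)), -1) = Pow(Add(Add(4, Mul(-4, Mul(3, Rational(1, 5)))), Rational(2, 5)), -1) = Pow(Add(Add(4, Mul(-4, Rational(3, 5))), Rational(2, 5)), -1) = Pow(Add(Add(4, Rational(-12, 5)), Rational(2, 5)), -1) = Pow(Add(Rational(8, 5), Rational(2, 5)), -1) = Pow(2, -1) = Rational(1, 2)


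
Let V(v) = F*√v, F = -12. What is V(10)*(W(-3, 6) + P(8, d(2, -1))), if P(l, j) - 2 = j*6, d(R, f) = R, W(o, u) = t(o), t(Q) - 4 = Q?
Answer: -180*√10 ≈ -569.21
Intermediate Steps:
t(Q) = 4 + Q
W(o, u) = 4 + o
V(v) = -12*√v
P(l, j) = 2 + 6*j (P(l, j) = 2 + j*6 = 2 + 6*j)
V(10)*(W(-3, 6) + P(8, d(2, -1))) = (-12*√10)*((4 - 3) + (2 + 6*2)) = (-12*√10)*(1 + (2 + 12)) = (-12*√10)*(1 + 14) = -12*√10*15 = -180*√10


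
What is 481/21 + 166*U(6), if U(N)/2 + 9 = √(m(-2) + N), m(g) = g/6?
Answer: -62267/21 + 332*√51/3 ≈ -2174.8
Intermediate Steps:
m(g) = g/6 (m(g) = g*(⅙) = g/6)
U(N) = -18 + 2*√(-⅓ + N) (U(N) = -18 + 2*√((⅙)*(-2) + N) = -18 + 2*√(-⅓ + N))
481/21 + 166*U(6) = 481/21 + 166*(-18 + 2*√(-3 + 9*6)/3) = 481*(1/21) + 166*(-18 + 2*√(-3 + 54)/3) = 481/21 + 166*(-18 + 2*√51/3) = 481/21 + (-2988 + 332*√51/3) = -62267/21 + 332*√51/3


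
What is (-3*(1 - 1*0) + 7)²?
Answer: 16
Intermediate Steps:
(-3*(1 - 1*0) + 7)² = (-3*(1 + 0) + 7)² = (-3*1 + 7)² = (-3 + 7)² = 4² = 16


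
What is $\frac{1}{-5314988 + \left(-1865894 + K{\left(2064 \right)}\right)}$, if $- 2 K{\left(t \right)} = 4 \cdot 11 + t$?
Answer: $- \frac{1}{7181936} \approx -1.3924 \cdot 10^{-7}$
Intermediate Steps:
$K{\left(t \right)} = -22 - \frac{t}{2}$ ($K{\left(t \right)} = - \frac{4 \cdot 11 + t}{2} = - \frac{44 + t}{2} = -22 - \frac{t}{2}$)
$\frac{1}{-5314988 + \left(-1865894 + K{\left(2064 \right)}\right)} = \frac{1}{-5314988 - 1866948} = \frac{1}{-7181936} = - \frac{1}{7181936}$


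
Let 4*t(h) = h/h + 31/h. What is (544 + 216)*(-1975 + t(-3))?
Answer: -4508320/3 ≈ -1.5028e+6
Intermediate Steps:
t(h) = ¼ + 31/(4*h) (t(h) = (h/h + 31/h)/4 = (1 + 31/h)/4 = ¼ + 31/(4*h))
(544 + 216)*(-1975 + t(-3)) = (544 + 216)*(-1975 + (¼)*(31 - 3)/(-3)) = 760*(-1975 + (¼)*(-⅓)*28) = 760*(-1975 - 7/3) = 760*(-5932/3) = -4508320/3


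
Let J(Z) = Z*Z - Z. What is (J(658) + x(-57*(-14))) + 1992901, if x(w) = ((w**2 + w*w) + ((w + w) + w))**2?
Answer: 1628183529211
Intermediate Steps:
J(Z) = Z**2 - Z
x(w) = (2*w**2 + 3*w)**2 (x(w) = ((w**2 + w**2) + (2*w + w))**2 = (2*w**2 + 3*w)**2)
(J(658) + x(-57*(-14))) + 1992901 = (658*(-1 + 658) + (-57*(-14))**2*(3 + 2*(-57*(-14)))**2) + 1992901 = (658*657 + 798**2*(3 + 2*798)**2) + 1992901 = (432306 + 636804*(3 + 1596)**2) + 1992901 = (432306 + 636804*1599**2) + 1992901 = (432306 + 636804*2556801) + 1992901 = (432306 + 1628181104004) + 1992901 = 1628181536310 + 1992901 = 1628183529211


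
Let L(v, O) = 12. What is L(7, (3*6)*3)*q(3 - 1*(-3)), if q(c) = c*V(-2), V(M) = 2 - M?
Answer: 288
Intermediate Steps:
q(c) = 4*c (q(c) = c*(2 - 1*(-2)) = c*(2 + 2) = c*4 = 4*c)
L(7, (3*6)*3)*q(3 - 1*(-3)) = 12*(4*(3 - 1*(-3))) = 12*(4*(3 + 3)) = 12*(4*6) = 12*24 = 288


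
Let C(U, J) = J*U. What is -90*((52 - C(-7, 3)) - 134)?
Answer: 5490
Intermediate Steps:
-90*((52 - C(-7, 3)) - 134) = -90*((52 - 3*(-7)) - 134) = -90*((52 - 1*(-21)) - 134) = -90*((52 + 21) - 134) = -90*(73 - 134) = -90*(-61) = 5490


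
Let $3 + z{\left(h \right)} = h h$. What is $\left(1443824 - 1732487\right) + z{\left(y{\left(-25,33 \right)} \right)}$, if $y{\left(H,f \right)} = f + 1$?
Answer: $-287510$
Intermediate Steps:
$y{\left(H,f \right)} = 1 + f$
$z{\left(h \right)} = -3 + h^{2}$ ($z{\left(h \right)} = -3 + h h = -3 + h^{2}$)
$\left(1443824 - 1732487\right) + z{\left(y{\left(-25,33 \right)} \right)} = \left(1443824 - 1732487\right) - \left(3 - \left(1 + 33\right)^{2}\right) = -288663 - \left(3 - 34^{2}\right) = -288663 + \left(-3 + 1156\right) = -288663 + 1153 = -287510$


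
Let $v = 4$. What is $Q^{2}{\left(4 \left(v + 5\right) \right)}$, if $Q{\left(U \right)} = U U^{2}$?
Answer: $2176782336$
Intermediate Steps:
$Q{\left(U \right)} = U^{3}$
$Q^{2}{\left(4 \left(v + 5\right) \right)} = \left(\left(4 \left(4 + 5\right)\right)^{3}\right)^{2} = \left(\left(4 \cdot 9\right)^{3}\right)^{2} = \left(36^{3}\right)^{2} = 46656^{2} = 2176782336$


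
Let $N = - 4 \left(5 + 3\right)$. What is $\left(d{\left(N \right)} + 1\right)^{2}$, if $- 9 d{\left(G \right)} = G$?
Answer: $\frac{1681}{81} \approx 20.753$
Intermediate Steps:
$N = -32$ ($N = \left(-4\right) 8 = -32$)
$d{\left(G \right)} = - \frac{G}{9}$
$\left(d{\left(N \right)} + 1\right)^{2} = \left(\left(- \frac{1}{9}\right) \left(-32\right) + 1\right)^{2} = \left(\frac{32}{9} + 1\right)^{2} = \left(\frac{41}{9}\right)^{2} = \frac{1681}{81}$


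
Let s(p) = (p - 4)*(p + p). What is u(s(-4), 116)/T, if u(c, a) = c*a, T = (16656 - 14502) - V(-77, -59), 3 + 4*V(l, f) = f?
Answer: 14848/4339 ≈ 3.4220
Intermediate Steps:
V(l, f) = -3/4 + f/4
T = 4339/2 (T = (16656 - 14502) - (-3/4 + (1/4)*(-59)) = 2154 - (-3/4 - 59/4) = 2154 - 1*(-31/2) = 2154 + 31/2 = 4339/2 ≈ 2169.5)
s(p) = 2*p*(-4 + p) (s(p) = (-4 + p)*(2*p) = 2*p*(-4 + p))
u(c, a) = a*c
u(s(-4), 116)/T = (116*(2*(-4)*(-4 - 4)))/(4339/2) = (116*(2*(-4)*(-8)))*(2/4339) = (116*64)*(2/4339) = 7424*(2/4339) = 14848/4339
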